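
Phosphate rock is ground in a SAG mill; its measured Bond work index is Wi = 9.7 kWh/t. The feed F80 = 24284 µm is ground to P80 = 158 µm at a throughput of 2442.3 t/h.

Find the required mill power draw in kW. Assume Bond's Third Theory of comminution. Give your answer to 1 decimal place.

P = 17326.8 kW

Bond: W = 10·Wi·(1/√P80 − 1/√F80)
W = 10·9.7·(1/√158 − 1/√24284) = 10·9.7·(0.073139) = 7.0944 kWh/t
P_mill = W·ṁ = 7.0944·2442.3 = 17326.8 kW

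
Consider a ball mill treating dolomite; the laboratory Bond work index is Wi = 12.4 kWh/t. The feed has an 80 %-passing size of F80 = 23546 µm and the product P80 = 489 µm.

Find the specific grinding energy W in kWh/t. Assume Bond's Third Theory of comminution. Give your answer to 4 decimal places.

W_Bond = 10·Wi·(1/√P₈₀ − 1/√F₈₀)
1/√489 = 0.045222;  1/√23546 = 0.006517
W = 10·12.4·(0.045222 − 0.006517) = 4.7994 kWh/t

W = 4.7994 kWh/t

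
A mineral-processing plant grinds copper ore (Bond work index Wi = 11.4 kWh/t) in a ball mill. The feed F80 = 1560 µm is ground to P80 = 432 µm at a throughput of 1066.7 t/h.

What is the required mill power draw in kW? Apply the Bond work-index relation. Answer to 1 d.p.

P = 2771.8 kW

W = 10·Wi·[P80^(−½) − F80^(−½)]
W = 10·11.4·(1/√432 − 1/√1560) = 10·11.4·(0.022794) = 2.5985 kWh/t
P_mill = W·ṁ = 2.5985·1066.7 = 2771.8 kW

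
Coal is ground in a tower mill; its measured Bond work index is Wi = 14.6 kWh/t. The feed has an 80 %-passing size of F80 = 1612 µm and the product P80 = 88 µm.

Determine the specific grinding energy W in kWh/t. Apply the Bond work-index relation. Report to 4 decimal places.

W = 10·Wi·[P80^(−½) − F80^(−½)]
1/√88 = 0.106600;  1/√1612 = 0.024907
W = 10·14.6·(0.106600 − 0.024907) = 11.9273 kWh/t

W = 11.9273 kWh/t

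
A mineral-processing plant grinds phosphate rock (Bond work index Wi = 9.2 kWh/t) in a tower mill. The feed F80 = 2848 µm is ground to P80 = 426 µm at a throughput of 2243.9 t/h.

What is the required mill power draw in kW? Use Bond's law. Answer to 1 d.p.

P = 6133.7 kW

W_Bond = 10·Wi·(1/√P₈₀ − 1/√F₈₀)
W = 10·9.2·(1/√426 − 1/√2848) = 10·9.2·(0.029712) = 2.7335 kWh/t
P = W·T = 2.7335·2243.9 = 6133.7 kW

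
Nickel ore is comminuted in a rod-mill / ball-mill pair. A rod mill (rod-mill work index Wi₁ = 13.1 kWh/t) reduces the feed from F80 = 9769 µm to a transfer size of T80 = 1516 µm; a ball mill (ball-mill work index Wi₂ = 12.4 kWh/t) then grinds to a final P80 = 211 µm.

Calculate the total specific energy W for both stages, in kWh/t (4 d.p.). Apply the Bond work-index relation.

W = 10 Wi / √P80 − 10 Wi / √F80
Stage 1 (9769→1516 µm, Wi₁=13.1): W₁ = 10·13.1·(0.025683 − 0.010118) = 2.0391 kWh/t
Stage 2 (1516→211 µm, Wi₂=12.4): W₂ = 10·12.4·(0.068843 − 0.025683) = 5.3518 kWh/t
W = W₁ + W₂ = 2.0391 + 5.3518 = 7.3909 kWh/t

W = 7.3909 kWh/t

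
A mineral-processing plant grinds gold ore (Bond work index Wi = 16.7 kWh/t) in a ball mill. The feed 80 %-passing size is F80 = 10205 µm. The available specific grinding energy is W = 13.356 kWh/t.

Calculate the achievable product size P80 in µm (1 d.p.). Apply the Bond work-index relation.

P80 = 123.8 µm

W = 10·Wi·[P80^(−½) − F80^(−½)]
P80^(−½) = W/(10 Wi) + F80^(−½)
  = 13.3560/(10·16.7) + 1/√10205 = 0.079976 + 0.009899 = 0.089875
P80 = (1/0.089875)² = 11.1266² = 123.80 µm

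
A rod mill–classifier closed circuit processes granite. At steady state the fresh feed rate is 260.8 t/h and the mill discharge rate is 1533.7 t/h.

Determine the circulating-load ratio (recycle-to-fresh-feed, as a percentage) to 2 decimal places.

Steady state: M = F + R.
R = M − F = 1533.7 − 260.8 = 1272.9 t/h
CL = 100·R/F = 100·1272.9/260.8 = 488.08 %

CL = 488.08 %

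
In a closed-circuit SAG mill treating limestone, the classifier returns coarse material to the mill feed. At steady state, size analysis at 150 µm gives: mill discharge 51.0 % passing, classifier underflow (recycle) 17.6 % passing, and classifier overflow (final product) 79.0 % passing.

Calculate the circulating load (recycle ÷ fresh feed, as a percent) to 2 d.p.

CL = 83.83 %

Balance %-passing 150 µm (r = R/F):
r = (o − d)/(d − u)
r = (79.0 − 51.0)/(51.0 − 17.6) = 28.0/33.4 = 0.8383
CL = 100·r = 83.83 %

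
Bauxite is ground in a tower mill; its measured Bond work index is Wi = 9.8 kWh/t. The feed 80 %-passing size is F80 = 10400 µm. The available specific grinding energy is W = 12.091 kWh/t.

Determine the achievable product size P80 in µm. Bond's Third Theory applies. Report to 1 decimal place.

W = 10 Wi / √P80 − 10 Wi / √F80
P80^-0.5 = F80^-0.5 + W/(10 Wi)
  = 12.0910/(10·9.8) + 1/√10400 = 0.123378 + 0.009806 = 0.133183
P80 = (1/0.133183)² = 7.5084² = 56.38 µm

P80 = 56.4 µm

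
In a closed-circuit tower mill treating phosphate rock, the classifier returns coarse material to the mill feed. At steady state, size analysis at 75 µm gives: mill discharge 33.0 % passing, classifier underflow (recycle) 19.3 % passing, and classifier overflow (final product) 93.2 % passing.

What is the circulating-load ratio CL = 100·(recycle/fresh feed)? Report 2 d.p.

Classifier node, passing 75 µm:
(1+r)d = ru + o → r = (o−d)/(d−u)
r = (93.2 − 33.0)/(33.0 − 19.3) = 60.2/13.7 = 4.3942
CL = 100·r = 439.42 %

CL = 439.42 %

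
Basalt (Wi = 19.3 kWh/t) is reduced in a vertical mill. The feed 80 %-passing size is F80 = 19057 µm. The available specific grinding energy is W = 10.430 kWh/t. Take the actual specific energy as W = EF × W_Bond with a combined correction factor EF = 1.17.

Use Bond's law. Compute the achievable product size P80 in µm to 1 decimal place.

W = 10 Wi (P80^-0.5 − F80^-0.5)
W_Bond = W / EF = 10.430 / 1.17 = 8.9145 kWh/t
⇒ 1/√P80 = W_Bond/(10·Wi) + 1/√F80
  = 8.9145/(10·19.3) + 1/√19057 = 0.046189 + 0.007244 = 0.053433
P80 = (1/0.053433)² = 18.7150² = 350.25 µm

P80 = 350.2 µm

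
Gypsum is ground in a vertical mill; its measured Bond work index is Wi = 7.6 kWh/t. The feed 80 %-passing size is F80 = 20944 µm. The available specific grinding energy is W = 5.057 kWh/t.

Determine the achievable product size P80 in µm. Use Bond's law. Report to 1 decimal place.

P80 = 185.4 µm

W = 10 Wi (P80^-0.5 − F80^-0.5)
⇒ 1/√P80 = W/(10 Wi) + 1/√F80
  = 5.0570/(10·7.6) + 1/√20944 = 0.066539 + 0.006910 = 0.073449
P80 = (1/0.073449)² = 13.6148² = 185.36 µm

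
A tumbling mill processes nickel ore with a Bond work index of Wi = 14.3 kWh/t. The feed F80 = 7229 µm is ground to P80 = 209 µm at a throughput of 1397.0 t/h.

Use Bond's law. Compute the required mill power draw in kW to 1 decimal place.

W = 10 Wi / √P80 − 10 Wi / √F80
W = 10·14.3·(1/√209 − 1/√7229) = 10·14.3·(0.057410) = 8.2096 kWh/t
Mill draw = 8.2096 × 1397.0 = 11468.9 kW

P = 11468.9 kW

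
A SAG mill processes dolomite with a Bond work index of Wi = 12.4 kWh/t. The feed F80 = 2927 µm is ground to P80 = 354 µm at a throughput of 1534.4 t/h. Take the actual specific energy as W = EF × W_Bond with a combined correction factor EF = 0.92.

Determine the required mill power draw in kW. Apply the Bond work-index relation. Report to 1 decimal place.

W = 10·Wi·(P80^(-½) − F80^(-½))
W = 10·12.4·(1/√354 − 1/√2927) = 10·12.4·(0.034666) = 4.2985 kWh/t
W_actual = 0.92 × 4.2985 = 3.9547 kWh/t
P = W·T = 3.9547·1534.4 = 6068.0 kW

P = 6068.0 kW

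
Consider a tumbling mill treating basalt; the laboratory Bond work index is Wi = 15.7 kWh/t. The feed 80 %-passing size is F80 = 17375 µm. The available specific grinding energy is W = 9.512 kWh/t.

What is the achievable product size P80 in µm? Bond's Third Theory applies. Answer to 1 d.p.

P80 = 215.2 µm

W = 10·Wi·(P80^(-½) − F80^(-½))
1/√P80 = 1/√F80 + W/(10·Wi)
  = 9.5120/(10·15.7) + 1/√17375 = 0.060586 + 0.007586 = 0.068172
P80 = (1/0.068172)² = 14.6687² = 215.17 µm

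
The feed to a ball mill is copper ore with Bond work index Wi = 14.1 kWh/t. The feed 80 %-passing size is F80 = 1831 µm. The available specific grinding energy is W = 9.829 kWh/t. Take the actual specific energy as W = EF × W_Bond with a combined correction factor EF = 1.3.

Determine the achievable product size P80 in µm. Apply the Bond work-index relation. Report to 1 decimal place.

W = 10·Wi·(P80^(-½) − F80^(-½))
W_Bond = W / EF = 9.829 / 1.3 = 7.5608 kWh/t
P80^(−½) = W_Bond/(10 Wi) + F80^(−½)
  = 7.5608/(10·14.1) + 1/√1831 = 0.053622 + 0.023370 = 0.076992
P80 = (1/0.076992)² = 12.9883² = 168.70 µm

P80 = 168.7 µm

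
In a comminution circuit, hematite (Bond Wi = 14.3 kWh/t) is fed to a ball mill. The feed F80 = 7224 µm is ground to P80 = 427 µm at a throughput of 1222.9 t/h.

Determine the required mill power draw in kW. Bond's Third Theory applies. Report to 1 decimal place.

Bond:  W = 10 Wi (1/√P − 1/√F)
W = 10·14.3·(1/√427 − 1/√7224) = 10·14.3·(0.036628) = 5.2378 kWh/t
P_mill = W·ṁ = 5.2378·1222.9 = 6405.3 kW

P = 6405.3 kW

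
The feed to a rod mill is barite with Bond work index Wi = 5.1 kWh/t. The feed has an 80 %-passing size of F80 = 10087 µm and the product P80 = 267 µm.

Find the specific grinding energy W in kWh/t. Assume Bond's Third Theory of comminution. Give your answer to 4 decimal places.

W = 2.6134 kWh/t

W = 10·Wi·[P80^(−½) − F80^(−½)]
1/√267 = 0.061199;  1/√10087 = 0.009957
W = 10·5.1·(0.061199 − 0.009957) = 2.6134 kWh/t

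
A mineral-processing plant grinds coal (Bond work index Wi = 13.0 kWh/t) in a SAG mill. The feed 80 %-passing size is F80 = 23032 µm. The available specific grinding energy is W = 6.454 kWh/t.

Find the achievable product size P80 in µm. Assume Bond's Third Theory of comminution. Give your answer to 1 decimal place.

W = 10·Wi·(P80^(-½) − F80^(-½))
⇒ 1/√P80 = W/(10 Wi) + 1/√F80
  = 6.4540/(10·13.0) + 1/√23032 = 0.049646 + 0.006589 = 0.056235
P80 = (1/0.056235)² = 17.7824² = 316.21 µm

P80 = 316.2 µm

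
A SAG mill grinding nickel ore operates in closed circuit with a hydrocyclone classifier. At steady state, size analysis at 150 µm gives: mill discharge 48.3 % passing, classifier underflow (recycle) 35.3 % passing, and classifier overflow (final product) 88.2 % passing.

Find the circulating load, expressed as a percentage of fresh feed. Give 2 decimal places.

CL = 306.92 %

Mass balance on the −150 µm fraction:
r = (o − d)/(d − u)
r = (88.2 − 48.3)/(48.3 − 35.3) = 39.9/13.0 = 3.0692
CL = 100·r = 306.92 %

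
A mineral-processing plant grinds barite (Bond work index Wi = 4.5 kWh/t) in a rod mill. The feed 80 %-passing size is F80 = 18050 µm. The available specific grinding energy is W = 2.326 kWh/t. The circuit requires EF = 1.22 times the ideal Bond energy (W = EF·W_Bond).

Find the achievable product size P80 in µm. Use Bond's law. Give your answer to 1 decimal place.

W = 10·Wi·(P80^(-½) − F80^(-½))
W_Bond = W / EF = 2.326 / 1.22 = 1.9066 kWh/t
P80^-0.5 = F80^-0.5 + W_Bond/(10 Wi)
  = 1.9066/(10·4.5) + 1/√18050 = 0.042368 + 0.007443 = 0.049811
P80 = (1/0.049811)² = 20.0758² = 403.04 µm

P80 = 403.0 µm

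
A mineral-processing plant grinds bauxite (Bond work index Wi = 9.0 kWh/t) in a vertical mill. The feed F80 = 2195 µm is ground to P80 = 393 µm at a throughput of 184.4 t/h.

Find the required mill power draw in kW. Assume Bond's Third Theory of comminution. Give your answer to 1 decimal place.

W = 10 Wi / √P80 − 10 Wi / √F80
W = 10·9.0·(1/√393 − 1/√2195) = 10·9.0·(0.029099) = 2.6189 kWh/t
P = W·T = 2.6189·184.4 = 482.9 kW

P = 482.9 kW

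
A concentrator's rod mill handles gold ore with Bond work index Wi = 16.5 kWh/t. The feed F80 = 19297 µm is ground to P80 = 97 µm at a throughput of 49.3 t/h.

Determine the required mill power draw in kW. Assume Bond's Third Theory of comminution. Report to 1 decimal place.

Bond:  W = 10 Wi (1/√P − 1/√F)
W = 10·16.5·(1/√97 − 1/√19297) = 10·16.5·(0.094336) = 15.5654 kWh/t
Power = W × throughput = 15.5654 kWh/t × 49.3 t/h = 767.4 kW

P = 767.4 kW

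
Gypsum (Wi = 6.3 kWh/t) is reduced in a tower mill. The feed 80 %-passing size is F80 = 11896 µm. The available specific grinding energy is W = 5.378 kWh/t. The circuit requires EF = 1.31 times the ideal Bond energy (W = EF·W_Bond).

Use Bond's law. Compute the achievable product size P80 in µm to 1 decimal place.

Bond: W = 10·Wi·(1/√P80 − 1/√F80)
W_Bond = W / EF = 5.378 / 1.31 = 4.1053 kWh/t
⇒ 1/√P80 = W_Bond/(10 Wi) + 1/√F80
  = 4.1053/(10·6.3) + 1/√11896 = 0.065164 + 0.009169 = 0.074333
P80 = (1/0.074333)² = 13.4530² = 180.98 µm

P80 = 181.0 µm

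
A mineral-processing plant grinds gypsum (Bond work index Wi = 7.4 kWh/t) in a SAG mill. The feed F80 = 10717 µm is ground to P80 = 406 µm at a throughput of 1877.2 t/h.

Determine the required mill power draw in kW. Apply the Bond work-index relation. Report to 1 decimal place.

Bond:  W = 10 Wi (1/√P − 1/√F)
W = 10·7.4·(1/√406 − 1/√10717) = 10·7.4·(0.039969) = 2.9577 kWh/t
P_mill = W·ṁ = 2.9577·1877.2 = 5552.3 kW

P = 5552.3 kW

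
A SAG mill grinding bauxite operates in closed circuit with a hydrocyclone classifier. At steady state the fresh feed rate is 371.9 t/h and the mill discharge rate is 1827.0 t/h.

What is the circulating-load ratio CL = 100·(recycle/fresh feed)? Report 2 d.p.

CL = 391.26 %

Steady state: M = F + R.
R = M − F = 1827.0 − 371.9 = 1455.1 t/h
CL = 100·R/F = 100·1455.1/371.9 = 391.26 %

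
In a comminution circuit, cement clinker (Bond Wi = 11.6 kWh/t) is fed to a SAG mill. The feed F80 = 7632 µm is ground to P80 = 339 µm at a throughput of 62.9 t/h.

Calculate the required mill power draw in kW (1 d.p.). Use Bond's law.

P = 312.8 kW

W = 10 Wi (P80^-0.5 − F80^-0.5)
W = 10·11.6·(1/√339 − 1/√7632) = 10·11.6·(0.042866) = 4.9724 kWh/t
Power = W × throughput = 4.9724 kWh/t × 62.9 t/h = 312.8 kW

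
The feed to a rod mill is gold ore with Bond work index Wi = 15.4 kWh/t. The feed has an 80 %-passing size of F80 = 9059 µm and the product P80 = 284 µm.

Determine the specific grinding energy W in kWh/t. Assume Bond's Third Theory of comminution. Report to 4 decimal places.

Bond:  W = 10 Wi (1/√P − 1/√F)
1/√284 = 0.059339;  1/√9059 = 0.010507
W = 10·15.4·(0.059339 − 0.010507) = 7.5202 kWh/t

W = 7.5202 kWh/t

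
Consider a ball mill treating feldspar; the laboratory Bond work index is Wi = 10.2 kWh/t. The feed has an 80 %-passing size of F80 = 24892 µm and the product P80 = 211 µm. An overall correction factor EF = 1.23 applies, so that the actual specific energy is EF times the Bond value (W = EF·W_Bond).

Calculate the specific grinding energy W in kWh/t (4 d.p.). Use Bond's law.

W = 7.8418 kWh/t

Bond: W = 10·Wi·(1/√P80 − 1/√F80)
1/√211 = 0.068843;  1/√24892 = 0.006338
W = 10·10.2·(0.068843 − 0.006338) = 6.3755 kWh/t
Corrected W = EF·W_Bond = 1.23·6.3755 = 7.8418 kWh/t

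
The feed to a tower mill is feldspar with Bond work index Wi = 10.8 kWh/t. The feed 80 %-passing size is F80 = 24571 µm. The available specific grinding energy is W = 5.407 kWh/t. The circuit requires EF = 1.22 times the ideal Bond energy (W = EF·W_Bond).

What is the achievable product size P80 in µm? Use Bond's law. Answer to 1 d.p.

P80 = 444.8 µm

Bond:  W = 10 Wi (1/√P − 1/√F)
W_Bond = W / EF = 5.407 / 1.22 = 4.4320 kWh/t
⇒ 1/√P80 = W_Bond/(10·Wi) + 1/√F80
  = 4.4320/(10·10.8) + 1/√24571 = 0.041037 + 0.006380 = 0.047416
P80 = (1/0.047416)² = 21.0898² = 444.78 µm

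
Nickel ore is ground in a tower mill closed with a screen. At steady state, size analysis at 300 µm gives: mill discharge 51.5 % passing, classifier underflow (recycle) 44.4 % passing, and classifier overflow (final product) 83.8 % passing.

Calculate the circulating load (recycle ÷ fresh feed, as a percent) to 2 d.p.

CL = 454.93 %

Mass balance on the −300 µm fraction:
(1+r)d = ru + o → r = (o−d)/(d−u)
r = (83.8 − 51.5)/(51.5 − 44.4) = 32.3/7.1 = 4.5493
CL = 100·r = 454.93 %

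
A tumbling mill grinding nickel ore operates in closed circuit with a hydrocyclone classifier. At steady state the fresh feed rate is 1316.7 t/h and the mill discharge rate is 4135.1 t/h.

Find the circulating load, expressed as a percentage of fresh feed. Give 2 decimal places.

M = F + R at steady state, so:
R = M − F = 4135.1 − 1316.7 = 2818.4 t/h
CL = 100·R/F = 100·2818.4/1316.7 = 214.05 %

CL = 214.05 %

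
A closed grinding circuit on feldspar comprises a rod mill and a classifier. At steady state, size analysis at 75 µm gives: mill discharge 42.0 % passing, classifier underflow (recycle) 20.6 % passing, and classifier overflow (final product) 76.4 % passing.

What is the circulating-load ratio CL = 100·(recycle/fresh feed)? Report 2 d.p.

Balance %-passing 75 µm (r = R/F):
(1+r)d = ru + o → r = (o−d)/(d−u)
r = (76.4 − 42.0)/(42.0 − 20.6) = 34.4/21.4 = 1.6075
CL = 100·r = 160.75 %

CL = 160.75 %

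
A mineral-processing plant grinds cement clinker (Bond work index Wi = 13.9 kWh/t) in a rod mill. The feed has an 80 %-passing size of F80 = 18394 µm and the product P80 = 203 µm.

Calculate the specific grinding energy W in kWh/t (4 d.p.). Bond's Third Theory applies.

W = 8.7310 kWh/t

W = 10·Wi·(P80^(-½) − F80^(-½))
1/√203 = 0.070186;  1/√18394 = 0.007373
W = 10·13.9·(0.070186 − 0.007373) = 8.7310 kWh/t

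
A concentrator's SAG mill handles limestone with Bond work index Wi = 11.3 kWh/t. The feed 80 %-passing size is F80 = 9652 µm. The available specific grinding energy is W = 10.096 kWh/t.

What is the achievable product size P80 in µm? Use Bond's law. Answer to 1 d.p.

W = 10 Wi / √P80 − 10 Wi / √F80
⇒ 1/√P80 = W/(10 Wi) + 1/√F80
  = 10.0960/(10·11.3) + 1/√9652 = 0.089345 + 0.010179 = 0.099524
P80 = (1/0.099524)² = 10.0478² = 100.96 µm

P80 = 101.0 µm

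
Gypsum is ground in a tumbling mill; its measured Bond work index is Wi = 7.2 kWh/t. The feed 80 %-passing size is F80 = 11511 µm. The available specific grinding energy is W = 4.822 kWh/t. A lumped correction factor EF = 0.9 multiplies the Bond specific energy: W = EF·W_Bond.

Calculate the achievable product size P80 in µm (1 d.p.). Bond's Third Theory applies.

W = 10 Wi (P80^-0.5 − F80^-0.5)
W_Bond = W / EF = 4.822 / 0.9 = 5.3578 kWh/t
⇒ 1/√P80 = W_Bond/(10·Wi) + 1/√F80
  = 5.3578/(10·7.2) + 1/√11511 = 0.074414 + 0.009321 = 0.083734
P80 = (1/0.083734)² = 11.9426² = 142.62 µm

P80 = 142.6 µm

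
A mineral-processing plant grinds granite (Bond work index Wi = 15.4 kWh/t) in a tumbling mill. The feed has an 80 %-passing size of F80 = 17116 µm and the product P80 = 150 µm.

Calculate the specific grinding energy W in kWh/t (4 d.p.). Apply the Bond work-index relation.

W = 11.3969 kWh/t

W = 10 Wi (P80^-0.5 − F80^-0.5)
1/√150 = 0.081650;  1/√17116 = 0.007644
W = 10·15.4·(0.081650 − 0.007644) = 11.3969 kWh/t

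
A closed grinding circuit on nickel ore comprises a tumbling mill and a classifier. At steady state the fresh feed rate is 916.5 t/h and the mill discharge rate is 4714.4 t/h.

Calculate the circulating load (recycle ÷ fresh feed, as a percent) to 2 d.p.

M = F + R at steady state, so:
R = M − F = 4714.4 − 916.5 = 3797.9 t/h
CL = 100·R/F = 100·3797.9/916.5 = 414.39 %

CL = 414.39 %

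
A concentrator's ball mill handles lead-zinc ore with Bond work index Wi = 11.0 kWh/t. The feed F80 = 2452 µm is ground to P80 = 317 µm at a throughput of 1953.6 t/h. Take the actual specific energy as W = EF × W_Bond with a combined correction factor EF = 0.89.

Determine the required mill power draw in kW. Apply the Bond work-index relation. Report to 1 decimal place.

W_Bond = 10·Wi·(1/√P₈₀ − 1/√F₈₀)
W = 10·11.0·(1/√317 − 1/√2452) = 10·11.0·(0.035971) = 3.9568 kWh/t
Apply correction: 3.9568 × 0.89 = 3.5215 kWh/t
Power = W × throughput = 3.5215 kWh/t × 1953.6 t/h = 6879.7 kW

P = 6879.7 kW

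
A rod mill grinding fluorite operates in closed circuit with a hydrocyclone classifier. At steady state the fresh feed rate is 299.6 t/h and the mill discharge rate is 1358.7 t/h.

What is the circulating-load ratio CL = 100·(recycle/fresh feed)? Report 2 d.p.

CL = 353.50 %

Steady state: M = F + R.
R = M − F = 1358.7 − 299.6 = 1059.1 t/h
CL = 100·R/F = 100·1059.1/299.6 = 353.50 %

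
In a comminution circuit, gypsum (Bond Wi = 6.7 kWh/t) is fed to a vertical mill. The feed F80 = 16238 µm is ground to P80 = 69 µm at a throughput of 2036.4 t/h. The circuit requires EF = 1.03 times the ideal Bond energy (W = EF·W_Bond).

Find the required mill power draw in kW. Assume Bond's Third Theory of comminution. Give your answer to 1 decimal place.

P = 15815.2 kW

W = 10 Wi (1/√P80 − 1/√F80)  [Bond]
W = 10·6.7·(1/√69 − 1/√16238) = 10·6.7·(0.112538) = 7.5401 kWh/t
With EF = 1.03: W = 7.5401·1.03 = 7.7663 kWh/t
P = W·T = 7.7663·2036.4 = 15815.2 kW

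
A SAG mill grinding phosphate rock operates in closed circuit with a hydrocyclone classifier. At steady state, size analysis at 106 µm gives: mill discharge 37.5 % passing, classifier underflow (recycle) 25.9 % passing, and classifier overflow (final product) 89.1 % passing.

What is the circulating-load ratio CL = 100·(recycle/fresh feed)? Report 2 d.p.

Classifier node, passing 106 µm:
Fd + Rd = Ru + Fo ⇒ R/F = (o−d)/(d−u)
r = (89.1 − 37.5)/(37.5 − 25.9) = 51.6/11.6 = 4.4483
CL = 100·r = 444.83 %

CL = 444.83 %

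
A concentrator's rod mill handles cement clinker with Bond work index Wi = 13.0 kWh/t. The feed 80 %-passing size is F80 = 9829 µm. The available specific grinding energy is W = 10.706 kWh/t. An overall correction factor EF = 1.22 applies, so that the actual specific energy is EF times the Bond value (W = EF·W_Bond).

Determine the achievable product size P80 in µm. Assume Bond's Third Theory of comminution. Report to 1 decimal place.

P80 = 166.1 µm

W = 10 Wi / √P80 − 10 Wi / √F80
W_Bond = W / EF = 10.706 / 1.22 = 8.7754 kWh/t
1/√P80 = 1/√F80 + W_Bond/(10·Wi)
  = 8.7754/(10·13.0) + 1/√9829 = 0.067503 + 0.010087 = 0.077590
P80 = (1/0.077590)² = 12.8883² = 166.11 µm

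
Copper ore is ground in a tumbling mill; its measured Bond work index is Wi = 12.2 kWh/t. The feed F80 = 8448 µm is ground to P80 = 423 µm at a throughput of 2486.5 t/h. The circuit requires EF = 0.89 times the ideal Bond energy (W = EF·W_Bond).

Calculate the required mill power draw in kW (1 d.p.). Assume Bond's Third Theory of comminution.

W = 10·Wi·(P80^(-½) − F80^(-½))
W = 10·12.2·(1/√423 − 1/√8448) = 10·12.2·(0.037742) = 4.6045 kWh/t
W_actual = 0.89 × 4.6045 = 4.0980 kWh/t
P = W·T = 4.0980·2486.5 = 10189.7 kW

P = 10189.7 kW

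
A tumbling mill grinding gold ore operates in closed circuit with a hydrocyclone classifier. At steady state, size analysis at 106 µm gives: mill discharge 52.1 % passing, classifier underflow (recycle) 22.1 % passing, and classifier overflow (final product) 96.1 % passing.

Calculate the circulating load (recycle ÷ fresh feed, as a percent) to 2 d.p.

CL = 146.67 %

Classifier node, passing 106 µm:
Fd + Rd = Ru + Fo ⇒ R/F = (o−d)/(d−u)
r = (96.1 − 52.1)/(52.1 − 22.1) = 44.0/30.0 = 1.4667
CL = 100·r = 146.67 %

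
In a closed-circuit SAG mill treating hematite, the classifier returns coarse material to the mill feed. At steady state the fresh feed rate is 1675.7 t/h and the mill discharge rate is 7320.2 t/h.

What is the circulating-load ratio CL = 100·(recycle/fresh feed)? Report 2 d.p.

Mill node: discharge = fresh + recycle.
R = M − F = 7320.2 − 1675.7 = 5644.5 t/h
CL = 100·R/F = 100·5644.5/1675.7 = 336.84 %

CL = 336.84 %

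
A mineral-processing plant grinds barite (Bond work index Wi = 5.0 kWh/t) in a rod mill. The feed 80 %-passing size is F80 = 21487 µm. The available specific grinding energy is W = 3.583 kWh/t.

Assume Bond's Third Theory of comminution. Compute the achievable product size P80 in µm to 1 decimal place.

P80 = 162.4 µm

W = 10·Wi·(P80^(-½) − F80^(-½))
1/√P80 = 1/√F80 + W/(10·Wi)
  = 3.5830/(10·5.0) + 1/√21487 = 0.071660 + 0.006822 = 0.078482
P80 = (1/0.078482)² = 12.7418² = 162.35 µm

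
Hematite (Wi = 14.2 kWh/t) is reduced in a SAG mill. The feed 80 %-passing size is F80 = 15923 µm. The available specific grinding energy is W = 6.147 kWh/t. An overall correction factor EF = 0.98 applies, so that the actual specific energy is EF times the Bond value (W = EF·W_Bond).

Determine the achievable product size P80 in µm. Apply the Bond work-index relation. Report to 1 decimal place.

W = 10 Wi (P80^-0.5 − F80^-0.5)
W_Bond = W / EF = 6.147 / 0.98 = 6.2724 kWh/t
⇒ 1/√P80 = W_Bond/(10·Wi) + 1/√F80
  = 6.2724/(10·14.2) + 1/√15923 = 0.044172 + 0.007925 = 0.052097
P80 = (1/0.052097)² = 19.1950² = 368.45 µm

P80 = 368.4 µm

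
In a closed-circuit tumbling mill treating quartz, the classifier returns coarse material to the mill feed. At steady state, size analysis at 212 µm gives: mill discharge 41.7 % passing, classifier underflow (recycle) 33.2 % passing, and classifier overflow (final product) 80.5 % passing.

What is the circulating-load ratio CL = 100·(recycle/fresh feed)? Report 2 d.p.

Two-product formula at 212 µm:
(1+r)·d = r·u + o ⇒ r = (o−d)/(d−u)
r = (80.5 − 41.7)/(41.7 − 33.2) = 38.8/8.5 = 4.5647
CL = 100·r = 456.47 %

CL = 456.47 %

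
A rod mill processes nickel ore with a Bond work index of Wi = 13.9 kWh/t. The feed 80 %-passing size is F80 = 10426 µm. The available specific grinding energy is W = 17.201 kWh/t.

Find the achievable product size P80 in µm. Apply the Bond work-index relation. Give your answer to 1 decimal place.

W = 10 Wi / √P80 − 10 Wi / √F80
1/√P80 = 1/√F80 + W/(10·Wi)
  = 17.2010/(10·13.9) + 1/√10426 = 0.123748 + 0.009794 = 0.133542
P80 = (1/0.133542)² = 7.4883² = 56.07 µm

P80 = 56.1 µm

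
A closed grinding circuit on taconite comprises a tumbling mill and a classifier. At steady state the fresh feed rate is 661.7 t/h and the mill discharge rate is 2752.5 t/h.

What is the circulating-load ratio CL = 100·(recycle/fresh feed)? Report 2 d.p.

CL = 315.97 %

Mill node: discharge = fresh + recycle.
R = M − F = 2752.5 − 661.7 = 2090.8 t/h
CL = 100·R/F = 100·2090.8/661.7 = 315.97 %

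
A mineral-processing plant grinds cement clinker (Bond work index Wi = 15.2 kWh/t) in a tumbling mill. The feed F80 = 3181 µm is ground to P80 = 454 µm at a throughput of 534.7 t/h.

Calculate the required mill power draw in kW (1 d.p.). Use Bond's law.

W = 10·Wi·[P80^(−½) − F80^(−½)]
W = 10·15.2·(1/√454 − 1/√3181) = 10·15.2·(0.029202) = 4.4387 kWh/t
P_mill = W·ṁ = 4.4387·534.7 = 2373.4 kW

P = 2373.4 kW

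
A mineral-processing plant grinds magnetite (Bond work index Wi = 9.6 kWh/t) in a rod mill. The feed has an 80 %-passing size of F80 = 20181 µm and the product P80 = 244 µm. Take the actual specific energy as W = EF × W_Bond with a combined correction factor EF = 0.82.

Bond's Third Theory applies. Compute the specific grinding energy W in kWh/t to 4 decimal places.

Bond:  W = 10 Wi (1/√P − 1/√F)
1/√244 = 0.064018;  1/√20181 = 0.007039
W = 10·9.6·(0.064018 − 0.007039) = 5.4700 kWh/t
Apply correction: 5.4700 × 0.82 = 4.4854 kWh/t

W = 4.4854 kWh/t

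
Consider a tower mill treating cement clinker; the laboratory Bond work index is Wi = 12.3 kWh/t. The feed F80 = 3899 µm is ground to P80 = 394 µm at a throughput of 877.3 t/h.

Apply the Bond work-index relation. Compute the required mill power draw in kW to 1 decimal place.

Bond:  W = 10 Wi (1/√P − 1/√F)
W = 10·12.3·(1/√394 − 1/√3899) = 10·12.3·(0.034364) = 4.2268 kWh/t
P_mill = W·ṁ = 4.2268·877.3 = 3708.2 kW

P = 3708.2 kW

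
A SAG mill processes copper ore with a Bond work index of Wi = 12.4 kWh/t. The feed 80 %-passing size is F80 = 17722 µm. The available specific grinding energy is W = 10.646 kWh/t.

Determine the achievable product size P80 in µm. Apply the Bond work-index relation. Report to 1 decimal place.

P80 = 114.7 µm

W = 10 Wi (P80^-0.5 − F80^-0.5)
P80^(−½) = W/(10 Wi) + F80^(−½)
  = 10.6460/(10·12.4) + 1/√17722 = 0.085855 + 0.007512 = 0.093367
P80 = (1/0.093367)² = 10.7105² = 114.71 µm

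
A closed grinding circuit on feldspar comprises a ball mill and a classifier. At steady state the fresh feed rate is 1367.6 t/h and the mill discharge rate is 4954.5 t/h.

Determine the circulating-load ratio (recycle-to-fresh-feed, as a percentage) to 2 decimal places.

M = F + R at steady state, so:
R = M − F = 4954.5 − 1367.6 = 3586.9 t/h
CL = 100·R/F = 100·3586.9/1367.6 = 262.28 %

CL = 262.28 %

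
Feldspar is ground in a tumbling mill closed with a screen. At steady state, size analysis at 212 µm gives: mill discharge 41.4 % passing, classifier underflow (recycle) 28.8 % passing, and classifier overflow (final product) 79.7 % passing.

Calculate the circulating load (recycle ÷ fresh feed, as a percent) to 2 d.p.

CL = 303.97 %

Let r = R/F. Size balance at 212 µm:
r = (o − d)/(d − u)
r = (79.7 − 41.4)/(41.4 − 28.8) = 38.3/12.6 = 3.0397
CL = 100·r = 303.97 %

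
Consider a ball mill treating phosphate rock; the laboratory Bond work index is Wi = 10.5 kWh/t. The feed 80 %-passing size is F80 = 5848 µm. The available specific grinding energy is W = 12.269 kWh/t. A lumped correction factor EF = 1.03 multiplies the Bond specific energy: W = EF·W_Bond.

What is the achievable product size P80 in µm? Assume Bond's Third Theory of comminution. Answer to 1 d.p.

W_Bond = 10·Wi·(1/√P₈₀ − 1/√F₈₀)
W_Bond = W / EF = 12.269 / 1.03 = 11.9117 kWh/t
⇒ 1/√P80 = W_Bond/(10 Wi) + 1/√F80
  = 11.9117/(10·10.5) + 1/√5848 = 0.113444 + 0.013077 = 0.126521
P80 = (1/0.126521)² = 7.9038² = 62.47 µm

P80 = 62.5 µm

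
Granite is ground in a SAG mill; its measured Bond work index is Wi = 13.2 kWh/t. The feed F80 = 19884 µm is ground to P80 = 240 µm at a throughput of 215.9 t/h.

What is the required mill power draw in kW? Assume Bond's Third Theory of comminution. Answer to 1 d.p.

W_Bond = 10·Wi·(1/√P₈₀ − 1/√F₈₀)
W = 10·13.2·(1/√240 − 1/√19884) = 10·13.2·(0.057458) = 7.5845 kWh/t
Power = W × throughput = 7.5845 kWh/t × 215.9 t/h = 1637.5 kW

P = 1637.5 kW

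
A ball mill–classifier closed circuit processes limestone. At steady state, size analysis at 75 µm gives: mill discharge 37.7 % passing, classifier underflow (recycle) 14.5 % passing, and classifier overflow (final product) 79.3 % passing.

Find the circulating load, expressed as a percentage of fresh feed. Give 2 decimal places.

CL = 179.31 %

Classifier node, passing 75 µm:
d + r·d = r·u + o → r(d−u) = o−d
r = (79.3 − 37.7)/(37.7 − 14.5) = 41.6/23.2 = 1.7931
CL = 100·r = 179.31 %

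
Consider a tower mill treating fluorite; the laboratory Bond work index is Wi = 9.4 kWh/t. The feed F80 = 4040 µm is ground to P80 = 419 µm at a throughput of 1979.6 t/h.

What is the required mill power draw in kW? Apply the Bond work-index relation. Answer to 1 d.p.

Bond:  W = 10 Wi (1/√P − 1/√F)
W = 10·9.4·(1/√419 − 1/√4040) = 10·9.4·(0.033120) = 3.1133 kWh/t
Power = W × throughput = 3.1133 kWh/t × 1979.6 t/h = 6163.1 kW

P = 6163.1 kW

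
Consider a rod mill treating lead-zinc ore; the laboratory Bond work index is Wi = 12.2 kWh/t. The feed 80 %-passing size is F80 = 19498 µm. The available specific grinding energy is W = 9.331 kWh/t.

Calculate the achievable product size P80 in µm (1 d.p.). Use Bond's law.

W = 10·Wi·[P80^(−½) − F80^(−½)]
1/√P80 = 1/√F80 + W/(10·Wi)
  = 9.3310/(10·12.2) + 1/√19498 = 0.076484 + 0.007162 = 0.083645
P80 = (1/0.083645)² = 11.9553² = 142.93 µm

P80 = 142.9 µm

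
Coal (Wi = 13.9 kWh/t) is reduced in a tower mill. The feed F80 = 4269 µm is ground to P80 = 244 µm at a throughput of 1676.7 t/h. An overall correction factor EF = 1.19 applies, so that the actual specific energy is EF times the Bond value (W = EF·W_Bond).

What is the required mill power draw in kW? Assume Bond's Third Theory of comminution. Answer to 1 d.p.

P = 13510.3 kW

W = 10 Wi / √P80 − 10 Wi / √F80
W = 10·13.9·(1/√244 − 1/√4269) = 10·13.9·(0.048713) = 6.7712 kWh/t
Corrected W = EF·W_Bond = 1.19·6.7712 = 8.0577 kWh/t
P_mill = W·ṁ = 8.0577·1676.7 = 13510.3 kW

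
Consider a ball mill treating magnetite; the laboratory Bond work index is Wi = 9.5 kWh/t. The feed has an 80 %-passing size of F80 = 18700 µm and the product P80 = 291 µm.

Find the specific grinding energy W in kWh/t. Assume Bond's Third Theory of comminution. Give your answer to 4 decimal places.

W = 4.8743 kWh/t

W_Bond = 10·Wi·(1/√P₈₀ − 1/√F₈₀)
1/√291 = 0.058621;  1/√18700 = 0.007313
W = 10·9.5·(0.058621 − 0.007313) = 4.8743 kWh/t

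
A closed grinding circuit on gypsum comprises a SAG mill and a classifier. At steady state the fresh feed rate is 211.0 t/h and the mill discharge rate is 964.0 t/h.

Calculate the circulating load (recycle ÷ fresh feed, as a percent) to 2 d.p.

M = F + R at steady state, so:
R = M − F = 964.0 − 211.0 = 753.0 t/h
CL = 100·R/F = 100·753.0/211.0 = 356.87 %

CL = 356.87 %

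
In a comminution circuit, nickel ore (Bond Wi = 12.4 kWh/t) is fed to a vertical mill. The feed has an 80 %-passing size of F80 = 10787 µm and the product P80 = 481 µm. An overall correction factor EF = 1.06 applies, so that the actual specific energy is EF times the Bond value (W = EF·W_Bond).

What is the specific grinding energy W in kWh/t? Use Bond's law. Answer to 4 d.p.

W_Bond = 10·Wi·(1/√P₈₀ − 1/√F₈₀)
1/√481 = 0.045596;  1/√10787 = 0.009628
W = 10·12.4·(0.045596 − 0.009628) = 4.4600 kWh/t
With EF = 1.06: W = 4.4600·1.06 = 4.7276 kWh/t

W = 4.7276 kWh/t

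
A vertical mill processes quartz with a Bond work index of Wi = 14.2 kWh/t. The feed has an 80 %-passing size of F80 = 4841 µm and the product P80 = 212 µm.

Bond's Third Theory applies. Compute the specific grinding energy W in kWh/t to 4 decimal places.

W = 10 Wi (P80^-0.5 − F80^-0.5)
1/√212 = 0.068680;  1/√4841 = 0.014373
W = 10·14.2·(0.068680 − 0.014373) = 7.7117 kWh/t

W = 7.7117 kWh/t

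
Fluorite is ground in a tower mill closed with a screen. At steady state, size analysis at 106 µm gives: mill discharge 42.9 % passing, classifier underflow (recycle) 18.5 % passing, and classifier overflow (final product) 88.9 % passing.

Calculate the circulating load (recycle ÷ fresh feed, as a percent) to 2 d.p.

Mass balance on the −106 µm fraction:
(1+r)d = ru + o → r = (o−d)/(d−u)
r = (88.9 − 42.9)/(42.9 − 18.5) = 46.0/24.4 = 1.8852
CL = 100·r = 188.52 %

CL = 188.52 %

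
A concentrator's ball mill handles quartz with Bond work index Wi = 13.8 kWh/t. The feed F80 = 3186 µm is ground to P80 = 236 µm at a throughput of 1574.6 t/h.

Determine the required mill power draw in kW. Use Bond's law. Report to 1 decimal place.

P = 10295.0 kW

Bond: W = 10·Wi·(1/√P80 − 1/√F80)
W = 10·13.8·(1/√236 − 1/√3186) = 10·13.8·(0.047378) = 6.5382 kWh/t
P = W·T = 6.5382·1574.6 = 10295.0 kW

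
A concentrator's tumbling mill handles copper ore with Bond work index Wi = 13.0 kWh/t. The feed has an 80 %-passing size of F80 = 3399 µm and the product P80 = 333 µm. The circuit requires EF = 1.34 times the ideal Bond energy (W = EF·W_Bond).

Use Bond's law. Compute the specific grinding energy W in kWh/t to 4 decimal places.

W_Bond = 10·Wi·(1/√P₈₀ − 1/√F₈₀)
1/√333 = 0.054800;  1/√3399 = 0.017152
W = 10·13.0·(0.054800 − 0.017152) = 4.8941 kWh/t
W_actual = 1.34 × 4.8941 = 6.5582 kWh/t

W = 6.5582 kWh/t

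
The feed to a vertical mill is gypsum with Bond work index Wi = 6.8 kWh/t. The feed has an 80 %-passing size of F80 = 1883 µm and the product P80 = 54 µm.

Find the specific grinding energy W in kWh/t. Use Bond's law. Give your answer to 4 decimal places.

W = 7.6866 kWh/t

W = 10 Wi / √P80 − 10 Wi / √F80
1/√54 = 0.136083;  1/√1883 = 0.023045
W = 10·6.8·(0.136083 − 0.023045) = 7.6866 kWh/t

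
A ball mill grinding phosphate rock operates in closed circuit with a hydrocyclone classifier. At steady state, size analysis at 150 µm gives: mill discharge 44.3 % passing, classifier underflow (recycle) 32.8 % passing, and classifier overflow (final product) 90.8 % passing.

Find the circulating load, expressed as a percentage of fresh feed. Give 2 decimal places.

Classifier node, passing 150 µm:
r = (o − d)/(d − u)
r = (90.8 − 44.3)/(44.3 − 32.8) = 46.5/11.5 = 4.0435
CL = 100·r = 404.35 %

CL = 404.35 %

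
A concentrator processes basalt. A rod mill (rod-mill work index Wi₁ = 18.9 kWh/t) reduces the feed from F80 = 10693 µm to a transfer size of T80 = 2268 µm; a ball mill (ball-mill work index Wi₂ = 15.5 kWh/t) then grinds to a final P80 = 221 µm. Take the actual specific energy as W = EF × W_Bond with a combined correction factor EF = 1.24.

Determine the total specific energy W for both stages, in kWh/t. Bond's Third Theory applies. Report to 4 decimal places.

W = 11.5477 kWh/t

W = 10·Wi·[P80^(−½) − F80^(−½)]
Stage 1 (10693→2268 µm, Wi₁=18.9): W₁ = 10·18.9·(0.020998 − 0.009671) = 2.1409 kWh/t
Stage 2 (2268→221 µm, Wi₂=15.5): W₂ = 10·15.5·(0.067267 − 0.020998) = 7.1717 kWh/t
W = W₁ + W₂ = 2.1409 + 7.1717 = 9.3126 kWh/t
W_actual = 1.24 × 9.3126 = 11.5477 kWh/t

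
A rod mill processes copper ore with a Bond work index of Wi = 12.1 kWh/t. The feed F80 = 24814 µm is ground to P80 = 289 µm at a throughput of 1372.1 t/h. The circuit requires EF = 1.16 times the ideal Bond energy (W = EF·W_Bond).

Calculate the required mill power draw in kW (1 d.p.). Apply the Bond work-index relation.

Bond:  W = 10 Wi (1/√P − 1/√F)
W = 10·12.1·(1/√289 − 1/√24814) = 10·12.1·(0.052475) = 6.3495 kWh/t
W_actual = 1.16 × 6.3495 = 7.3654 kWh/t
P_mill = W·ṁ = 7.3654·1372.1 = 10106.1 kW

P = 10106.1 kW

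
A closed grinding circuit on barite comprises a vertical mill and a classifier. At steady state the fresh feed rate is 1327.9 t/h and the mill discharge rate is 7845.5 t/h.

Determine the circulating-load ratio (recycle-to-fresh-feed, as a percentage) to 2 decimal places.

CL = 490.82 %

M = F + R at steady state, so:
R = M − F = 7845.5 − 1327.9 = 6517.6 t/h
CL = 100·R/F = 100·6517.6/1327.9 = 490.82 %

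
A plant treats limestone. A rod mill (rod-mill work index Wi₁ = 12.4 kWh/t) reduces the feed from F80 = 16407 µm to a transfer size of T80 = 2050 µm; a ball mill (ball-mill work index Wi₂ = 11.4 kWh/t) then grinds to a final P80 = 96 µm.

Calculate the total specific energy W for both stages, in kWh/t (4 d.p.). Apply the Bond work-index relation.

W = 10.8879 kWh/t

W = 10 Wi (1/√P80 − 1/√F80)  [Bond]
Stage 1 (16407→2050 µm, Wi₁=12.4): W₁ = 10·12.4·(0.022086 − 0.007807) = 1.7706 kWh/t
Stage 2 (2050→96 µm, Wi₂=11.4): W₂ = 10·11.4·(0.102062 − 0.022086) = 9.1172 kWh/t
W = W₁ + W₂ = 1.7706 + 9.1172 = 10.8879 kWh/t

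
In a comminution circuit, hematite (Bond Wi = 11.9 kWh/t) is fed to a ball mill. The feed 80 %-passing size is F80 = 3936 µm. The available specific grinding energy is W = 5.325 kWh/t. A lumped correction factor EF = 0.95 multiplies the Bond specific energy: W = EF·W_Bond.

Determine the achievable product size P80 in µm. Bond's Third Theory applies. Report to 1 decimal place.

W = 10·Wi·(P80^(-½) − F80^(-½))
W_Bond = W / EF = 5.325 / 0.95 = 5.6053 kWh/t
P80^(−½) = W_Bond/(10 Wi) + F80^(−½)
  = 5.6053/(10·11.9) + 1/√3936 = 0.047103 + 0.015939 = 0.063042
P80 = (1/0.063042)² = 15.8623² = 251.61 µm

P80 = 251.6 µm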